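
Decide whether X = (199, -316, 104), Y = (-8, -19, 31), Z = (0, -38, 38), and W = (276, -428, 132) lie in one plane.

Yes

A normal to the plane through X, Y, Z is n = XY × XZ = (692, 865, 1557).
The plane has equation n·P = 26296. For W: n·W = 26296.
Equal, so W lies in the plane and all four are coplanar.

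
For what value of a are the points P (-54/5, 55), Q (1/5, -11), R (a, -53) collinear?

36/5

Collinearity: (R − P) must be parallel to (Q − P) = (11, -66).
Cross-multiplying the components: (a − (-54/5))·(-66) = (-108)·(11).
Solving gives a = 36/5.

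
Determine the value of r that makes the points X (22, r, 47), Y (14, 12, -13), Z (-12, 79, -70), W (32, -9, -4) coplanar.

The points are coplanar iff XY · (XZ × XW) = 0.
Expanding, this is linear in r: (792)r + (34848) = 0.
So r = -44.

-44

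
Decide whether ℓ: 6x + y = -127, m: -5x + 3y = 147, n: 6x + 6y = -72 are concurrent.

No

Intersecting ℓ and m: solving the 2×2 system gives (x, y) = (-528/23, 247/23).
Substitute into n: (6)(-528/23) + (6)(247/23) = -1686/23.
But n requires -72 ≠ -1686/23, so the three lines have no common point.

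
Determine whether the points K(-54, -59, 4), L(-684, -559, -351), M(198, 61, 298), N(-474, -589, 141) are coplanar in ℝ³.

A normal to the plane through K, L, M is n = KL × KM = (-104400, 95760, 50400).
The plane has equation n·P = 189360. For N: n·N = 189360.
Equal, so N lies in the plane and all four are coplanar.

Yes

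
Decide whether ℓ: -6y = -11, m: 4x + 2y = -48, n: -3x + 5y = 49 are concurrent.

No

Intersecting ℓ and m: solving the 2×2 system gives (x, y) = (-155/12, 11/6).
Substitute into n: (-3)(-155/12) + (5)(11/6) = 575/12.
But n requires 49 ≠ 575/12, so the three lines have no common point.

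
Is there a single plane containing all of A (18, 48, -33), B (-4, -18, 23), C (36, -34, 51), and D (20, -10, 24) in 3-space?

The four points are coplanar iff the 3×3 determinant with rows AB, AC, AD is zero.
Rows: (-22, -66, 56), (18, -82, 84), (2, -58, 57).
Expanding along the first row: (-22)(198) − (-66)(858) + (56)(-880) = 2992.
Nonzero ⇒ not coplanar.

No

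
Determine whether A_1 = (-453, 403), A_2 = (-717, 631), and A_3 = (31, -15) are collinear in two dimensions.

Yes

A_1A_2 = (-264, 228), A_1A_3 = (484, -418).
Twice the signed area of △A_1A_2A_3 is (-264)(-418) − (228)(484) = 0.
The triangle is degenerate (zero area), so the points are collinear.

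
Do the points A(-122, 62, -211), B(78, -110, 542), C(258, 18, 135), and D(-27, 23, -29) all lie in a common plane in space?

No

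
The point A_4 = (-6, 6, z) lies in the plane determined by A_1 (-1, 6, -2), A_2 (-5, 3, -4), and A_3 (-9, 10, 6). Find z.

0

The plane through A_1, A_2, A_3 has equation −16x + 48y − 40z = 384.
Substituting A_4: (-40)z + (384) = 384, so z = 0.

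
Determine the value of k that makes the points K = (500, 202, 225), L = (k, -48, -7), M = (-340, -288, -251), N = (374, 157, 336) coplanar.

Normal to plane KMN: n = (-75810, 153216, -23940); plane equation n·P = -12341868.
Requiring n·L = -12341868: (-75810)k + (-7186788) = -12341868.
So k = 68.

68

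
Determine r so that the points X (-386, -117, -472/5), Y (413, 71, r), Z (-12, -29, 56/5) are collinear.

656/5

Direction XZ = (374, 88, 528/5). From the x-coordinate of Y, the parameter along the line is τ = (413 − (-386))/374 = 47/22.
Then r = (-472/5) + 47/22·(528/5) = 656/5.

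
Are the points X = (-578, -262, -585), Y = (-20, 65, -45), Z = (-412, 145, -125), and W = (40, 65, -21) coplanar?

No

The four points are coplanar iff the 3×3 determinant with rows XY, XZ, XW is zero.
Rows: (558, 327, 540), (166, 407, 460), (618, 327, 564).
Expanding along the first row: (558)(79128) − (327)(-190656) + (540)(-197244) = -13824.
Nonzero ⇒ not coplanar.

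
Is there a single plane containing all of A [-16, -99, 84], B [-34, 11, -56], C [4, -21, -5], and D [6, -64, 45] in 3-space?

No

With A as base: AB = (-18, 110, -140), AC = (20, 78, -89), AD = (22, 35, -39).
AC × AD = (73, -1178, -1016).
AB · (AC × AD) = 11346.
Since 11346 ≠ 0, the four points are not coplanar.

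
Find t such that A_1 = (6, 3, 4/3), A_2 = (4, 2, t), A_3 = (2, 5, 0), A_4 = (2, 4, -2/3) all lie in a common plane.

-2/3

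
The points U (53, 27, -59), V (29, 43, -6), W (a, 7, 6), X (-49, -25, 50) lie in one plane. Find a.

Normal to plane UVX: n = (4500, -2790, 2880); plane equation n·P = -6750.
Requiring n·W = -6750: (4500)a + (-2250) = -6750.
So a = -1.

-1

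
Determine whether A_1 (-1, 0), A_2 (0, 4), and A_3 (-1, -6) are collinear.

No

A_1A_2 = (1, 4), A_1A_3 = (0, -6).
If collinear, A_1A_3 would be a scalar multiple of A_1A_2. But (1)·(-6) ≠ (4)·(0) (difference -6), so they are not parallel; the points are not collinear.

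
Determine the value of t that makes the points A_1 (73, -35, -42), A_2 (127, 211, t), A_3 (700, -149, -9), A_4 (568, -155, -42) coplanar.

Normal to plane A_1A_3A_4: n = (3960, 16335, -18810); plane equation n·P = 507375.
Requiring n·A_2 = 507375: (-18810)t + (3949605) = 507375.
So t = 183.

183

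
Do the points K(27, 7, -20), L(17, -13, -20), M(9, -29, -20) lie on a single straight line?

KL = (-10, -20, 0), KM = (-18, -36, 0).
KL × KM = (0, 0, 0).
The cross product vanishes, so the three points are collinear.

Yes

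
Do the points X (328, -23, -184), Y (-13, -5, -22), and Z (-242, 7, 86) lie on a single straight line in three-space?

No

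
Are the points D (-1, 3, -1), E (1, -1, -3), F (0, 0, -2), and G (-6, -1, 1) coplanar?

No

With D as base: DE = (2, -4, -2), DF = (1, -3, -1), DG = (-5, -4, 2).
DF × DG = (-10, 3, -19).
DE · (DF × DG) = 6.
Since 6 ≠ 0, the four points are not coplanar.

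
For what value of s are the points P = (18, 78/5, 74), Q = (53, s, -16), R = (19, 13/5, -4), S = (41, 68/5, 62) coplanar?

The points are coplanar iff PQ · (PR × PS) = 0.
Expanding, this is linear in s: (-1782)s + (5346/5) = 0.
So s = 3/5.

3/5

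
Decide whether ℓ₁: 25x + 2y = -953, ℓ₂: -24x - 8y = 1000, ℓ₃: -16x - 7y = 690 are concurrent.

The three lines meet at one point iff the augmented coefficient matrix [aᵢ bᵢ cᵢ] has rank < 3, i.e. its determinant vanishes.
Here the determinant is 0.
It vanishes, so the lines are concurrent at (-37, -14).

Yes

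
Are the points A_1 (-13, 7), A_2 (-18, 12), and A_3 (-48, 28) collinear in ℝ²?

A_1A_2 = (-5, 5), A_1A_3 = (-35, 21).
Twice the signed area of △A_1A_2A_3 is (-5)(21) − (5)(-35) = 70.
The area is nonzero, so the three points are not collinear.

No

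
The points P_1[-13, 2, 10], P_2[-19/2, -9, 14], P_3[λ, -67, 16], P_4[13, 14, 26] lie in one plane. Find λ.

The points are coplanar iff P_1P_2 · (P_1P_3 × P_1P_4) = 0.
Expanding, this is linear in λ: (224)λ + (4256) = 0.
So λ = -19.

-19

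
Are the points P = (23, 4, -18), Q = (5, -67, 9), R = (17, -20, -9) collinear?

PQ = (-18, -71, 27), PR = (-6, -24, 9).
PQ × PR = (9, 0, 6).
The cross product is nonzero, so the points do not lie on one line.

No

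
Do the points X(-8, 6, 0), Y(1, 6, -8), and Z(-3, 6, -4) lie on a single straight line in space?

XY = (9, 0, -8), XZ = (5, 0, -4).
Comparing components 3 and 1: (-8)(5) − (9)(-4) = -4 ≠ 0, so XY and XZ are not parallel and the points are not collinear.

No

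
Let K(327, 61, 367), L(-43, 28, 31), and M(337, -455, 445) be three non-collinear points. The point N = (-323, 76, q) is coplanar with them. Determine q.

-233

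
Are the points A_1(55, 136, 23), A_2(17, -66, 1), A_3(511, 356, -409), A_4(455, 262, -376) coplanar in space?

A normal to the plane through A_1, A_2, A_3 is n = A_1A_2 × A_1A_3 = (92104, -26448, 83752).
The plane has equation n·P = 3395088. For A_4: n·A_4 = 3487192.
3487192 ≠ 3395088, so A_4 is off the plane.

No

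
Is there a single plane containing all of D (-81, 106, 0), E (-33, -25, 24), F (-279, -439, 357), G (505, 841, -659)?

No

A normal to the plane through D, E, F is n = DE × DF = (-33687, -21888, -52098).
The plane has equation n·P = 408519. For G: n·G = -1087161.
-1087161 ≠ 408519, so G is off the plane.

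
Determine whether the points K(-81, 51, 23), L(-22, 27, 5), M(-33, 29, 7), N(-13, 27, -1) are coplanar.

The four points are coplanar iff the 3×3 determinant with rows KL, KM, KN is zero.
Rows: (59, -24, -18), (48, -22, -16), (68, -24, -24).
Expanding along the first row: (59)(144) − (-24)(-64) + (-18)(344) = 768.
Nonzero ⇒ not coplanar.

No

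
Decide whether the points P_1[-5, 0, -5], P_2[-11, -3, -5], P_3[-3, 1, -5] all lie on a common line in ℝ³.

Yes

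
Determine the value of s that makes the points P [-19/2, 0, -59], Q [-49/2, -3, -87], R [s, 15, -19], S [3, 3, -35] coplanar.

3

Normal to plane PQS: n = (12, 10, -15/2); plane equation n·X = 657/2.
Requiring n·R = 657/2: (12)s + (585/2) = 657/2.
So s = 3.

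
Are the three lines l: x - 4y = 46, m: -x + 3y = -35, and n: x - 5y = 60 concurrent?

Lines aᵢx + bᵢy = cᵢ with pairwise distinct directions are concurrent exactly when det[aᵢ bᵢ cᵢ] = 0.
Here the determinant is -3.
Nonzero, so no common point exists.

No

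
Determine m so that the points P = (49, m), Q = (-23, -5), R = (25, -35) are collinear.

-50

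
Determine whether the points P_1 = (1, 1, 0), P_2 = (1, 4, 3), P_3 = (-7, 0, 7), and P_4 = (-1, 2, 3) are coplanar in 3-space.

With P_1 as base: P_1P_2 = (0, 3, 3), P_1P_3 = (-8, -1, 7), P_1P_4 = (-2, 1, 3).
P_1P_3 × P_1P_4 = (-10, 10, -10).
P_1P_2 · (P_1P_3 × P_1P_4) = 0.
The scalar triple product vanishes, so the four points are coplanar.

Yes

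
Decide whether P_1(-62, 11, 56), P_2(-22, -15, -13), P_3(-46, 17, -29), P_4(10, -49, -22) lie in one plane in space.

Yes

With P_1 as base: P_1P_2 = (40, -26, -69), P_1P_3 = (16, 6, -85), P_1P_4 = (72, -60, -78).
P_1P_3 × P_1P_4 = (-5568, -4872, -1392).
P_1P_2 · (P_1P_3 × P_1P_4) = 0.
The scalar triple product vanishes, so the four points are coplanar.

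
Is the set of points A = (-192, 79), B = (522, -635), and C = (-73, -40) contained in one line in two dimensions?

AB = (714, -714), AC = (119, -119).
Twice the signed area of △ABC is (714)(-119) − (-714)(119) = 0.
The triangle is degenerate (zero area), so the points are collinear.

Yes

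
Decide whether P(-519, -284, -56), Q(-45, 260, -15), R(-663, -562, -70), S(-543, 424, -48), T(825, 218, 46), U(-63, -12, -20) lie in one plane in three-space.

The plane through P, Q, R has normal n = PQ × PR = (3782, 732, -53436) and equation n·X = 821670.
Checking the remaining points: n·S = 821670, n·T = 821670, n·U = 821670.
All equal 821670, so all 6 points lie in one plane.

Yes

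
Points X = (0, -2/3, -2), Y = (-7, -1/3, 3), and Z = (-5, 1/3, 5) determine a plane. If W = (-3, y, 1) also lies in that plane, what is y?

The plane through X, Y, Z has equation −(8/3)x + 24y − (16/3)z = -16/3.
Substituting W: (24)y + (8/3) = -16/3, so y = -1/3.

-1/3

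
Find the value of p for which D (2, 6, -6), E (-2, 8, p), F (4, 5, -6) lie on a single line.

Collinearity requires DE × DF = 0; each component is linear in p.
The x-component gives (1)p + (6) = 0, so p = -6.
The remaining components then also vanish.

-6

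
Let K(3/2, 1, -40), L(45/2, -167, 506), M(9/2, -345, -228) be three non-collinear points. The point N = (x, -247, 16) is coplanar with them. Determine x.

19/2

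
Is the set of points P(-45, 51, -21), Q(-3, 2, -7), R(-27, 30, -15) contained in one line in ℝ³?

PQ = (42, -49, 14), PR = (18, -21, 6).
Each component of PR is 3/7 times the corresponding component of PQ, so PR = 3/7·PQ and the points are collinear.

Yes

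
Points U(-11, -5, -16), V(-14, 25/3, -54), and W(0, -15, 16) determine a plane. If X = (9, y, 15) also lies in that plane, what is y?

The plane through U, V, W has equation (140/3)x − 322y − (350/3)z = 8890/3.
Substituting X: (-322)y + (-1330) = 8890/3, so y = -40/3.

-40/3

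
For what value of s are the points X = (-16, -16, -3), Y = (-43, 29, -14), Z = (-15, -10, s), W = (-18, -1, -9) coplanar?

Coplanarity ⇔ det[XY; XZ; XW] = 0.
Expanding, this is linear in s: (315)s + (1890) = 0.
So s = -6.

-6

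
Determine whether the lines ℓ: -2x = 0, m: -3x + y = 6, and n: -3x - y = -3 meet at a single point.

No

Intersecting ℓ and m: solving the 2×2 system gives (x, y) = (0, 6).
Substitute into n: (-3)(0) + (-1)(6) = -6.
But n requires -3 ≠ -6, so the three lines have no common point.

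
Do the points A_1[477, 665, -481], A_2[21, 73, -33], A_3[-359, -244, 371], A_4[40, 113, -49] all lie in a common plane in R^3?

Yes

The four points are coplanar iff the 3×3 determinant with rows A_1A_2, A_1A_3, A_1A_4 is zero.
Rows: (-456, -592, 448), (-836, -909, 852), (-437, -552, 432).
Expanding along the first row: (-456)(77616) − (-592)(11172) + (448)(64239) = 0.
Zero determinant ⇒ coplanar.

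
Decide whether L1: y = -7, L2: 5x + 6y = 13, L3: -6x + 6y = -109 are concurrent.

No

The three lines meet at one point iff the augmented coefficient matrix [aᵢ bᵢ cᵢ] has rank < 3, i.e. its determinant vanishes.
Here the determinant is 5.
Nonzero, so no common point exists.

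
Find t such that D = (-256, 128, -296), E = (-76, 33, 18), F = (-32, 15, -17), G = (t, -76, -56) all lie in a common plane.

Normal to plane DEF: n = (8977, 20116, 940); plane equation n·P = -1504.
Requiring n·G = -1504: (8977)t + (-1581456) = -1504.
So t = 176.

176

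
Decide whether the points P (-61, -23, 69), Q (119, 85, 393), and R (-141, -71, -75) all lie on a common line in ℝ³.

Yes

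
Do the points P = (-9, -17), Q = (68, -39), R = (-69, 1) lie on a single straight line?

No

PQ = (77, -22), PR = (-60, 18).
det[PQ; PR] = (77)(18) − (-22)(-60) = 66.
The determinant is nonzero, so they are not collinear.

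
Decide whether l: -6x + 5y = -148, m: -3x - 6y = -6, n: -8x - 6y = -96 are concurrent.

Yes

The three lines meet at one point iff the augmented coefficient matrix [aᵢ bᵢ cᵢ] has rank < 3, i.e. its determinant vanishes.
Here the determinant is 0.
It vanishes, so the lines are concurrent at (18, -8).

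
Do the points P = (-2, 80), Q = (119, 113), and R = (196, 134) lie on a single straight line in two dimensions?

Yes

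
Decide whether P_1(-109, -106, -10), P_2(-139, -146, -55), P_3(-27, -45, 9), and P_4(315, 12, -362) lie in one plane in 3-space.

No

With P_1 as base: P_1P_2 = (-30, -40, -45), P_1P_3 = (82, 61, 19), P_1P_4 = (424, 118, -352).
P_1P_3 × P_1P_4 = (-23714, 36920, -16188).
P_1P_2 · (P_1P_3 × P_1P_4) = -36920.
Since -36920 ≠ 0, the four points are not coplanar.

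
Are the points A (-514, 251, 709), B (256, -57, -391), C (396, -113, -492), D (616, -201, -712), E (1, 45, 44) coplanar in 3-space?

Yes

The plane through A, B, C has normal n = AB × AC = (-30492, -76230, 0) and equation n·P = -3460842.
Checking the remaining points: n·D = -3460842, n·E = -3460842.
All equal -3460842, so all 5 points lie in one plane.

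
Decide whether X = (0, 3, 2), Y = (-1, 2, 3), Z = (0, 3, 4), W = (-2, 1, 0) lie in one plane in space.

Yes

With X as base: XY = (-1, -1, 1), XZ = (0, 0, 2), XW = (-2, -2, -2).
XZ × XW = (4, -4, 0).
XY · (XZ × XW) = 0.
The scalar triple product vanishes, so the four points are coplanar.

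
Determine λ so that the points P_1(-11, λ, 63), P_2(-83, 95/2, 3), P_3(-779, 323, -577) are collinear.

19

Collinearity requires P_1P_2 × P_1P_3 = 0; each component is linear in λ.
The x-component gives (580)λ + (-11020) = 0, so λ = 19.
The remaining components then also vanish.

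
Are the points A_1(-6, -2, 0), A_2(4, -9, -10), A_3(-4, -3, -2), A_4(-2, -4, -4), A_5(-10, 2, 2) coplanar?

The plane through A_1, A_2, A_3 has normal n = A_1A_2 × A_1A_3 = (4, 0, 4) and equation n·P = -24.
Checking the remaining points: n·A_4 = -24, n·A_5 = -32.
Since n·A_5 = -32 ≠ -24, A_5 is off the plane and the points are not all coplanar.

No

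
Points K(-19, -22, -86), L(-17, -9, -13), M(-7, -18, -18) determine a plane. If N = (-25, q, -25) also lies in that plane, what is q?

-5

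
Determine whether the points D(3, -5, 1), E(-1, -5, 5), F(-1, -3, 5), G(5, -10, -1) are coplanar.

With D as base: DE = (-4, 0, 4), DF = (-4, 2, 4), DG = (2, -5, -2).
DF × DG = (16, 0, 16).
DE · (DF × DG) = 0.
The scalar triple product vanishes, so the four points are coplanar.

Yes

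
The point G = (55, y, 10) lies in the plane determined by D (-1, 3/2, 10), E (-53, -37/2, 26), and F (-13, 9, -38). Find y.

A normal to the plane is n = DE × DF = (840, -2688, -630).
G lies in the plane iff n · DG = 0.
This gives (-2688)y + (51072) = 0, so y = 19.

19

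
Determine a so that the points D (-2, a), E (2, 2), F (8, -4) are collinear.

The three points are collinear iff det[DE; DF] = 0.
This determinant is linear in a: (6)a + (-36) = 0, so a = 6.

6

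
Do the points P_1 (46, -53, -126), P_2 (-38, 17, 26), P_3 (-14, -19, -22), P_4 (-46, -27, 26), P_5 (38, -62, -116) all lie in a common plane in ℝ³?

Yes

The plane through P_1, P_2, P_3 has normal n = P_1P_2 × P_1P_3 = (2112, -384, 1344) and equation n·P = -51840.
Checking the remaining points: n·P_4 = -51840, n·P_5 = -51840.
All equal -51840, so all 5 points lie in one plane.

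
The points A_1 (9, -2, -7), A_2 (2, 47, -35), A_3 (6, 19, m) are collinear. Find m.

-19

Direction A_1A_2 = (-7, 49, -28). From the x-coordinate of A_3, the parameter along the line is τ = (6 − 9)/(-7) = 3/7.
Then m = (-7) + 3/7·(-28) = -19.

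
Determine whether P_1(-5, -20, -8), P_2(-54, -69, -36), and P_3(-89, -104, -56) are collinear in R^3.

Yes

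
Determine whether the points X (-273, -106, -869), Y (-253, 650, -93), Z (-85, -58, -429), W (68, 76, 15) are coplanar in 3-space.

A normal to the plane through X, Y, Z is n = XY × XZ = (295392, 137088, -141168).
The plane has equation n·P = 27501648. For W: n·W = 28387824.
28387824 ≠ 27501648, so W is off the plane.

No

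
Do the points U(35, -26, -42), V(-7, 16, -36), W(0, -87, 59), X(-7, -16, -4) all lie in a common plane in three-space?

Yes

The four points are coplanar iff the 3×3 determinant with rows UV, UW, UX is zero.
Rows: (-42, 42, 6), (-35, -61, 101), (-42, 10, 38).
Expanding along the first row: (-42)(-3328) − (42)(2912) + (6)(-2912) = 0.
Zero determinant ⇒ coplanar.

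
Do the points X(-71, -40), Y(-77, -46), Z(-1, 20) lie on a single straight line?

No

XY = (-6, -6), XZ = (70, 60).
Twice the signed area of △XYZ is (-6)(60) − (-6)(70) = 60.
The area is nonzero, so the three points are not collinear.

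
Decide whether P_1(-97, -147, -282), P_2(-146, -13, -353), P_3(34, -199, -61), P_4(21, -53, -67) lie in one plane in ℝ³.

With P_1 as base: P_1P_2 = (-49, 134, -71), P_1P_3 = (131, -52, 221), P_1P_4 = (118, 94, 215).
P_1P_3 × P_1P_4 = (-31954, -2087, 18450).
P_1P_2 · (P_1P_3 × P_1P_4) = -23862.
Since -23862 ≠ 0, the four points are not coplanar.

No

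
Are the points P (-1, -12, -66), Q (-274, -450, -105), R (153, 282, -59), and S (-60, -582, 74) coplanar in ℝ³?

No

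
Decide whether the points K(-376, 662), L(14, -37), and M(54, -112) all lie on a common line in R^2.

No

KL = (390, -699), KM = (430, -774).
Twice the signed area of △KLM is (390)(-774) − (-699)(430) = -1290.
The area is nonzero, so the three points are not collinear.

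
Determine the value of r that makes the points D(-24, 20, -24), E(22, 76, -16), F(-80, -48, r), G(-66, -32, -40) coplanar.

-32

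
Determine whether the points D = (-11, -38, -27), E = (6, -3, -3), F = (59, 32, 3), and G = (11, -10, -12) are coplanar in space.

With D as base: DE = (17, 35, 24), DF = (70, 70, 30), DG = (22, 28, 15).
DF × DG = (210, -390, 420).
DE · (DF × DG) = 0.
The scalar triple product vanishes, so the four points are coplanar.

Yes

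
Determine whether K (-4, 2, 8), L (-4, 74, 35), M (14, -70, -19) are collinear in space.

No

KL = (0, 72, 27), KM = (18, -72, -27).
KL × KM = (0, 486, -1296).
The cross product is nonzero, so the points do not lie on one line.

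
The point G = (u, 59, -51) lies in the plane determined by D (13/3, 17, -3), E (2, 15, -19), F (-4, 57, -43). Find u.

-16/3

The plane through D, E, F has equation 720x + 40y − 110z = 4130.
Substituting G: (720)u + (7970) = 4130, so u = -16/3.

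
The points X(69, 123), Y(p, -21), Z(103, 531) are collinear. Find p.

Collinearity: (Y − X) must be parallel to (Z − X) = (34, 408).
Cross-multiplying the components: (p − 69)·(408) = (-144)·(34).
Solving gives p = 57.

57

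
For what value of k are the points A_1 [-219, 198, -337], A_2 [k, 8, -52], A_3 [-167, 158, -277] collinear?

28

Collinearity requires A_1A_2 × A_1A_3 = 0; each component is linear in k.
The y-component gives (-60)k + (1680) = 0, so k = 28.
The remaining components then also vanish.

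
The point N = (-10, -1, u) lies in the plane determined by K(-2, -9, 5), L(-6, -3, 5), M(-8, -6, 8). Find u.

7

A normal to the plane is n = KL × KM = (18, 12, 24).
N lies in the plane iff n · KN = 0.
This gives (24)u + (-168) = 0, so u = 7.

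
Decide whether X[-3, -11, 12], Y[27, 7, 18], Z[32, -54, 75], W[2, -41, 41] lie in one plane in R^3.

A normal to the plane through X, Y, Z is n = XY × XZ = (1392, -1680, -1920).
The plane has equation n·P = -8736. For W: n·W = -7056.
-7056 ≠ -8736, so W is off the plane.

No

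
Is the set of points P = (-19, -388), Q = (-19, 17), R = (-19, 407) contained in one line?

Yes

PQ = (0, 405), PR = (0, 795).
Checking proportionality: PR = 53/27·PQ, so the vectors are parallel and the points are collinear.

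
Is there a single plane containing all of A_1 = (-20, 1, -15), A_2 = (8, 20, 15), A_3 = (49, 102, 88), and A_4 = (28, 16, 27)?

The four points are coplanar iff the 3×3 determinant with rows A_1A_2, A_1A_3, A_1A_4 is zero.
Rows: (28, 19, 30), (69, 101, 103), (48, 15, 42).
Expanding along the first row: (28)(2697) − (19)(-2046) + (30)(-3813) = 0.
Zero determinant ⇒ coplanar.

Yes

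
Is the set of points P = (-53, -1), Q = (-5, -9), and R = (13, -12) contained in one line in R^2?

PQ = (48, -8), PR = (66, -11).
det[PQ; PR] = (48)(-11) − (-8)(66) = 0.
The determinant is zero, so the points are collinear.

Yes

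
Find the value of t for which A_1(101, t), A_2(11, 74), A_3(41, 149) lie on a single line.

The three points are collinear iff det[A_1A_2; A_1A_3] = 0.
This determinant is linear in t: (30)t + (-8970) = 0, so t = 299.

299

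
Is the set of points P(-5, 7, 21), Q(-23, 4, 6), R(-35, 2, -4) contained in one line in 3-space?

Yes

PQ = (-18, -3, -15), PR = (-30, -5, -25).
PQ × PR = (0, 0, 0).
The cross product vanishes, so the three points are collinear.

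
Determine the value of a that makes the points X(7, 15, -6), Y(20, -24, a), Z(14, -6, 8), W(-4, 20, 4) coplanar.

20

Coplanarity ⇔ det[XY; XZ; XW] = 0.
Expanding, this is linear in a: (-196)a + (3920) = 0.
So a = 20.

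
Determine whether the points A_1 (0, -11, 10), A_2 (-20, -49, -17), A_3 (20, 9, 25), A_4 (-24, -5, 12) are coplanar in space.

A normal to the plane through A_1, A_2, A_3 is n = A_1A_2 × A_1A_3 = (-30, -240, 360).
The plane has equation n·P = 6240. For A_4: n·A_4 = 6240.
Equal, so A_4 lies in the plane and all four are coplanar.

Yes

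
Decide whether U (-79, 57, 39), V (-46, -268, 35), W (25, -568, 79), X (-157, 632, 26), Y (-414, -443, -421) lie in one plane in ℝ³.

No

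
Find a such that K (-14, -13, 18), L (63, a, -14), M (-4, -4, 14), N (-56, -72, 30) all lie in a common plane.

Normal to plane KMN: n = (-128, 48, -212); plane equation n·P = -2648.
Requiring n·L = -2648: (48)a + (-5096) = -2648.
So a = 51.

51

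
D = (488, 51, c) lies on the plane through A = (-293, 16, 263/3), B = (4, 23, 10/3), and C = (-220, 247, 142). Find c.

-386/3

A normal to the plane is n = AB × AC = (59584/3, -66880/3, 68096).
D lies in the plane iff n · AD = 0.
This gives (68096)c + (26285056/3) = 0, so c = -386/3.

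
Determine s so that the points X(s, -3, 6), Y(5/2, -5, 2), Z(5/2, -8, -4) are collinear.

Collinearity requires XY × XZ = 0; each component is linear in s.
The y-component gives (-6)s + (15) = 0, so s = 5/2.
The remaining components then also vanish.

5/2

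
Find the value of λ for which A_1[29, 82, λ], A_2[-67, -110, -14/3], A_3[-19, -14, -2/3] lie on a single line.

Direction A_2A_3 = (48, 96, 4). From the x-coordinate of A_1, the parameter along the line is τ = (29 − (-67))/48 = 2.
Then λ = (-14/3) + 2·(4) = 10/3.

10/3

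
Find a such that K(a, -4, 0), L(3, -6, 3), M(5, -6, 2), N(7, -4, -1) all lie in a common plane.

5

Coplanarity ⇔ det[KL; KM; KN] = 0.
Expanding, this is linear in a: (-2)a + (10) = 0.
So a = 5.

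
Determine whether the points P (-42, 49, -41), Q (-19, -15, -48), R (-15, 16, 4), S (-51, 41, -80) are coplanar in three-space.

A normal to the plane through P, Q, R is n = PQ × PR = (-3111, -1224, 969).
The plane has equation n·X = 30957. For S: n·S = 30957.
Equal, so S lies in the plane and all four are coplanar.

Yes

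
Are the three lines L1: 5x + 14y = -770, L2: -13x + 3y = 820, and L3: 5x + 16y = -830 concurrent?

Yes

Intersecting L1 and L2: solving the 2×2 system gives (x, y) = (-70, -30).
Substitute into L3: (5)(-70) + (16)(-30) = -830.
This equals -830, so (-70, -30) lies on all three lines and they are concurrent.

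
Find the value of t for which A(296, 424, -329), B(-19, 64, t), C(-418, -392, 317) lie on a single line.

Direction AC = (-714, -816, 646). From the x-coordinate of B, the parameter along the line is τ = (-19 − 296)/(-714) = 15/34.
Then t = (-329) + 15/34·(646) = -44.

-44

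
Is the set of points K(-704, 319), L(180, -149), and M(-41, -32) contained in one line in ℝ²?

KL = (884, -468), KM = (663, -351).
det[KL; KM] = (884)(-351) − (-468)(663) = 0.
The determinant is zero, so the points are collinear.

Yes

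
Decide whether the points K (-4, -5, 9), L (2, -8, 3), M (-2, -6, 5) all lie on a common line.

No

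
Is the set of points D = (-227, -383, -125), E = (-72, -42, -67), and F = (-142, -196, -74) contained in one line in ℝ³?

No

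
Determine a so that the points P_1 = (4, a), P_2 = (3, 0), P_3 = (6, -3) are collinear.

-1

Collinearity: (P_1 − P_2) must be parallel to (P_3 − P_2) = (3, -3).
Cross-multiplying the components: (a − 0)·(3) = (1)·(-3).
Solving gives a = -1.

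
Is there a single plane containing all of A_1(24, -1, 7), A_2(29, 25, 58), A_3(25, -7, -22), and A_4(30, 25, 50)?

The four points are coplanar iff the 3×3 determinant with rows A_1A_2, A_1A_3, A_1A_4 is zero.
Rows: (5, 26, 51), (1, -6, -29), (6, 26, 43).
Expanding along the first row: (5)(496) − (26)(217) + (51)(62) = 0.
Zero determinant ⇒ coplanar.

Yes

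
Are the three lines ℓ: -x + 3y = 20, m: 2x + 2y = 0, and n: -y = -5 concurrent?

Yes

Intersecting ℓ and m: solving the 2×2 system gives (x, y) = (-5, 5).
Substitute into n: (0)(-5) + (-1)(5) = -5.
This equals -5, so (-5, 5) lies on all three lines and they are concurrent.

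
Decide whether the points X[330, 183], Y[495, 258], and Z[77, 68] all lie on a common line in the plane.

Yes

XY = (165, 75), XZ = (-253, -115).
Checking proportionality: XZ = -23/15·XY, so the vectors are parallel and the points are collinear.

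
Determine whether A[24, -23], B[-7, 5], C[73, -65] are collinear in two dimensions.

No

AB = (-31, 28), AC = (49, -42).
det[AB; AC] = (-31)(-42) − (28)(49) = -70.
The determinant is nonzero, so they are not collinear.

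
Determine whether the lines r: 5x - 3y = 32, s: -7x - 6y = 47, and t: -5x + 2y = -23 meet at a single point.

Intersecting r and s: solving the 2×2 system gives (x, y) = (1, -9).
Substitute into t: (-5)(1) + (2)(-9) = -23.
This equals -23, so (1, -9) lies on all three lines and they are concurrent.

Yes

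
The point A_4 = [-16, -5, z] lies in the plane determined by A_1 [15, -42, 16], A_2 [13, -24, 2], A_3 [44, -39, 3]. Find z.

-3

A normal to the plane is n = A_1A_2 × A_1A_3 = (-192, -432, -528).
A_4 lies in the plane iff n · A_1A_4 = 0.
This gives (-528)z + (-1584) = 0, so z = -3.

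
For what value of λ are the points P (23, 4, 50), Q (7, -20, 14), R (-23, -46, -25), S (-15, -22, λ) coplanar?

11

Normal to plane PQR: n = (0, 456, -304); plane equation n·X = -13376.
Requiring n·S = -13376: (-304)λ + (-10032) = -13376.
So λ = 11.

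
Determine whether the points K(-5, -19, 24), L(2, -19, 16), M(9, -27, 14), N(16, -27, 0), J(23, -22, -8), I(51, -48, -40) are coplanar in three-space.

No

The plane through K, L, M has normal n = KL × KM = (-64, -42, -56) and equation n·P = -226.
Checking the remaining points: n·N = 110, n·J = -100, n·I = 992.
Since n·N = 110 ≠ -226, N is off the plane and the points are not all coplanar.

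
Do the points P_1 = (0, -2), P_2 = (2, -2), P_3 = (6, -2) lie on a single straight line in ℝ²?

Yes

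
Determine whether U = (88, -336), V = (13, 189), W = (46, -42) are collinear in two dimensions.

Yes

UV = (-75, 525), UW = (-42, 294).
Checking proportionality: UW = 14/25·UV, so the vectors are parallel and the points are collinear.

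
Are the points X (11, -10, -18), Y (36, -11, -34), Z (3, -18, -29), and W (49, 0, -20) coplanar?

The four points are coplanar iff the 3×3 determinant with rows XY, XZ, XW is zero.
Rows: (25, -1, -16), (-8, -8, -11), (38, 10, -2).
Expanding along the first row: (25)(126) − (-1)(434) + (-16)(224) = 0.
Zero determinant ⇒ coplanar.

Yes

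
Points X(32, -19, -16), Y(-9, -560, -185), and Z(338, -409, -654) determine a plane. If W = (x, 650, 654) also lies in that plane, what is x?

-217

A normal to the plane is n = XY × XZ = (279248, -77872, 181536).
W lies in the plane iff n · XW = 0.
This gives (279248)x + (60596816) = 0, so x = -217.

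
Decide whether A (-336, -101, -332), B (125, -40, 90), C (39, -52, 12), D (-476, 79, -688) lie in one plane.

No

With A as base: AB = (461, 61, 422), AC = (375, 49, 344), AD = (-140, 180, -356).
AC × AD = (-79364, 85340, 74360).
AB · (AC × AD) = -1144.
Since -1144 ≠ 0, the four points are not coplanar.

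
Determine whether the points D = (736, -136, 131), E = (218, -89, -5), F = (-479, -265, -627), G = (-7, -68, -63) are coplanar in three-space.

Yes

A normal to the plane through D, E, F is n = DE × DF = (-53170, -227404, 123927).
The plane has equation n·P = 8028261. For G: n·G = 8028261.
Equal, so G lies in the plane and all four are coplanar.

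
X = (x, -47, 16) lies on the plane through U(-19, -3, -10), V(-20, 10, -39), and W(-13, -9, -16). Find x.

5

The plane through U, V, W has equation −252x − 180y − 72z = 6048.
Substituting X: (-252)x + (7308) = 6048, so x = 5.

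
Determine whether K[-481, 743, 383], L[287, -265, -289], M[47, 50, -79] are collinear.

Yes

KL = (768, -1008, -672), KM = (528, -693, -462).
Each component of KM is 11/16 times the corresponding component of KL, so KM = 11/16·KL and the points are collinear.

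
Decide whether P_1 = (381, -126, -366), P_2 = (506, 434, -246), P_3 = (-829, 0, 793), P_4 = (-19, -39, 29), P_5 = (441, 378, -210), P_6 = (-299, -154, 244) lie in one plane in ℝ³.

No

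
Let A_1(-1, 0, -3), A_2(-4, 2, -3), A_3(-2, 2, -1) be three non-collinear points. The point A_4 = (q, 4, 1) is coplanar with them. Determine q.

The plane through A_1, A_2, A_3 has equation 4x + 6y − 4z = 8.
Substituting A_4: (4)q + (20) = 8, so q = -3.

-3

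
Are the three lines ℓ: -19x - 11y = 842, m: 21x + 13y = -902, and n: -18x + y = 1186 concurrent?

Yes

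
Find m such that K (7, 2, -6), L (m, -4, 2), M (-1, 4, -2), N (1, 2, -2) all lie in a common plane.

1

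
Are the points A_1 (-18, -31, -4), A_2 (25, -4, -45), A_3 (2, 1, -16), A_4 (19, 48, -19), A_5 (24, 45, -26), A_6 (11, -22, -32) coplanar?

No

The plane through A_1, A_2, A_3 has normal n = A_1A_2 × A_1A_3 = (988, -304, 836) and equation n·P = -11704.
Checking the remaining points: n·A_4 = -11704, n·A_5 = -11704, n·A_6 = -9196.
Since n·A_6 = -9196 ≠ -11704, A_6 is off the plane and the points are not all coplanar.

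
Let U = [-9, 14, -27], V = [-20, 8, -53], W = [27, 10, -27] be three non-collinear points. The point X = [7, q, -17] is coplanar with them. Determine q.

The plane through U, V, W has equation −104x − 936y + 260z = -19188.
Substituting X: (-936)q + (-5148) = -19188, so q = 15.

15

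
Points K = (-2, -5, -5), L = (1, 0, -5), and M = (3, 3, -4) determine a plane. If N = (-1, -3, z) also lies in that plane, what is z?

-6

Coplanarity requires KL · (KM × KN) = 0.
KL = (3, 5, 0), KM = (5, 8, 1); the triple product is linear in z with coefficient -1 and constant term -6.
Setting it to zero: z = -6.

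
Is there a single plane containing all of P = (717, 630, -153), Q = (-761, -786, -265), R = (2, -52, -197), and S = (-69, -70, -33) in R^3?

Yes

The four points are coplanar iff the 3×3 determinant with rows PQ, PR, PS is zero.
Rows: (-1478, -1416, -112), (-715, -682, -44), (-786, -700, 120).
Expanding along the first row: (-1478)(-112640) − (-1416)(-120384) + (-112)(-35552) = 0.
Zero determinant ⇒ coplanar.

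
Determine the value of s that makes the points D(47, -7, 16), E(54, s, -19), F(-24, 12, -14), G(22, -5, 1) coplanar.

Normal to plane DFG: n = (-225, -315, 333); plane equation n·P = -3042.
Requiring n·E = -3042: (-315)s + (-18477) = -3042.
So s = -49.

-49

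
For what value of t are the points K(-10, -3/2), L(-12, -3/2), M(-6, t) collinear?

-3/2

The three points are collinear iff det[KL; KM] = 0.
This determinant is linear in t: (-2)t + (-3) = 0, so t = -3/2.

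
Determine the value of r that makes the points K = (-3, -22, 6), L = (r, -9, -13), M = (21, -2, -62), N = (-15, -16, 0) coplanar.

-21

The points are coplanar iff KL · (KM × KN) = 0.
Expanding, this is linear in r: (288)r + (6048) = 0.
So r = -21.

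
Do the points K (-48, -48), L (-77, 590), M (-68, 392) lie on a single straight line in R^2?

Yes

KL = (-29, 638), KM = (-20, 440).
Checking proportionality: KM = 20/29·KL, so the vectors are parallel and the points are collinear.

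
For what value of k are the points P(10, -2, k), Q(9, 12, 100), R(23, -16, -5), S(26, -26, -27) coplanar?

94

Coplanarity ⇔ det[PQ; PR; PS] = 0.
Expanding, this is linear in k: (56)k + (-5264) = 0.
So k = 94.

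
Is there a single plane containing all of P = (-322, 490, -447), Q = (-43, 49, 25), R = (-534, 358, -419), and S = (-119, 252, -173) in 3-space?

No

A normal to the plane through P, Q, R is n = PQ × PR = (49956, -107876, -130320).
The plane has equation n·X = -10692032. For S: n·S = -10584156.
-10584156 ≠ -10692032, so S is off the plane.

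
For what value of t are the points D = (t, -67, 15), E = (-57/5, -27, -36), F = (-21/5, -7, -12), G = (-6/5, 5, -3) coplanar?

Coplanarity ⇔ det[DE; DF; DG] = 0.
Expanding, this is linear in t: (108)t + (864/5) = 0.
So t = -8/5.

-8/5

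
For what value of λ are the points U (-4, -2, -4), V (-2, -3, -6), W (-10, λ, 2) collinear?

1

Collinearity requires UV × UW = 0; each component is linear in λ.
The x-component gives (2)λ + (-2) = 0, so λ = 1.
The remaining components then also vanish.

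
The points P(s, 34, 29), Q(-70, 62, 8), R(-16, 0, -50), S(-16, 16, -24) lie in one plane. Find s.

The points are coplanar iff PQ · (PR × PS) = 0.
Expanding, this is linear in s: (684)s + (-9576) = 0.
So s = 14.

14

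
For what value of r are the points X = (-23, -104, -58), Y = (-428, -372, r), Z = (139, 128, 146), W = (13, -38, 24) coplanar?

224

Normal to plane XZW: n = (5560, -5940, 2340); plane equation n·P = 354160.
Requiring n·Y = 354160: (2340)r + (-170000) = 354160.
So r = 224.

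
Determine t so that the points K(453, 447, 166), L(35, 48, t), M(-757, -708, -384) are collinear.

Collinearity requires KL × KM = 0; each component is linear in t.
The x-component gives (1155)t + (27720) = 0, so t = -24.
The remaining components then also vanish.

-24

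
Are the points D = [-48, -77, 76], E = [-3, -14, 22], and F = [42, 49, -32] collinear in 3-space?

DE = (45, 63, -54), DF = (90, 126, -108).
Each component of DF is 2 times the corresponding component of DE, so DF = 2·DE and the points are collinear.

Yes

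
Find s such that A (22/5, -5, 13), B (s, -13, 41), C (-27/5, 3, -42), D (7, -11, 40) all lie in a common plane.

26/5

The points are coplanar iff AB · (AC × AD) = 0.
Expanding, this is linear in s: (-114)s + (2964/5) = 0.
So s = 26/5.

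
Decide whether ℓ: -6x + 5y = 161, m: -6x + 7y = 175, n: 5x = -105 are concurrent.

Intersecting ℓ and m: solving the 2×2 system gives (x, y) = (-21, 7).
Substitute into n: (5)(-21) + (0)(7) = -105.
This equals -105, so (-21, 7) lies on all three lines and they are concurrent.

Yes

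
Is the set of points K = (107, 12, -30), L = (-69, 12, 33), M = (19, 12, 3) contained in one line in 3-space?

No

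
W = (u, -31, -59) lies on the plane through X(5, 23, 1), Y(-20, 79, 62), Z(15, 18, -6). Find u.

35

Coplanarity requires XY · (XZ × XW) = 0.
XY = (-25, 56, 61), XZ = (10, -5, -7); the triple product is linear in u with coefficient -87 and constant term 3045.
Setting it to zero: u = 35.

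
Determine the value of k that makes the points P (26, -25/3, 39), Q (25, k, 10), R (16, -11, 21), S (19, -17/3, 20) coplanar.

32/3

Normal to plane PRS: n = (296/3, -64, -136/3); plane equation n·X = 3992/3.
Requiring n·Q = 3992/3: (-64)k + (6040/3) = 3992/3.
So k = 32/3.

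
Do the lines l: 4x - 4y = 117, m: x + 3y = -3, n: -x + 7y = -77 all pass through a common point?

The three lines meet at one point iff the augmented coefficient matrix [aᵢ bᵢ cᵢ] has rank < 3, i.e. its determinant vanishes.
Here the determinant is 10.
Nonzero, so no common point exists.

No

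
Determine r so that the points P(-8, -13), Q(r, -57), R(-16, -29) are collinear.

-30

Collinearity: (Q − P) must be parallel to (R − P) = (-8, -16).
Cross-multiplying the components: (r − (-8))·(-16) = (-44)·(-8).
Solving gives r = -30.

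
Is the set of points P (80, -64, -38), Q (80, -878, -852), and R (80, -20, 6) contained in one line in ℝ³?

PQ = (0, -814, -814), PR = (0, 44, 44).
PQ × PR = (0, 0, 0).
The cross product vanishes, so the three points are collinear.

Yes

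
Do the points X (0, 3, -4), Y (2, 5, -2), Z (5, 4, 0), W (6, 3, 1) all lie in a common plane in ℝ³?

The four points are coplanar iff the 3×3 determinant with rows XY, XZ, XW is zero.
Rows: (2, 2, 2), (5, 1, 4), (6, 0, 5).
Expanding along the first row: (2)(5) − (2)(1) + (2)(-6) = -4.
Nonzero ⇒ not coplanar.

No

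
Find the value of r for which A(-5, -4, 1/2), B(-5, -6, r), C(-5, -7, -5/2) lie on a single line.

-3/2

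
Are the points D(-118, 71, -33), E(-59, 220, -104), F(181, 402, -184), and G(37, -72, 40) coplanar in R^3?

No

The four points are coplanar iff the 3×3 determinant with rows DE, DF, DG is zero.
Rows: (59, 149, -71), (299, 331, -151), (155, -143, 73).
Expanding along the first row: (59)(2570) − (149)(45232) + (-71)(-94062) = 90464.
Nonzero ⇒ not coplanar.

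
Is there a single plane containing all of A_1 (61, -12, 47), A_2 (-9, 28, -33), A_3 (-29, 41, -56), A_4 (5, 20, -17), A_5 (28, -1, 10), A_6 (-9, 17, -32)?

The plane through A_1, A_2, A_3 has normal n = A_1A_2 × A_1A_3 = (120, -10, -110) and equation n·P = 2270.
Checking the remaining points: n·A_4 = 2270, n·A_5 = 2270, n·A_6 = 2270.
All equal 2270, so all 6 points lie in one plane.

Yes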